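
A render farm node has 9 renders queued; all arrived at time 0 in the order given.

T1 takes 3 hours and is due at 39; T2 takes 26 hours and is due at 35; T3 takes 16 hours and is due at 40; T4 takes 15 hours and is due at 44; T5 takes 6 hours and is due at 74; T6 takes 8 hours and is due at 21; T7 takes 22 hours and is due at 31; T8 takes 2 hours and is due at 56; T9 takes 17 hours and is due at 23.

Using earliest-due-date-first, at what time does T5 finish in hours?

115

EDD (increasing due date): T6 T9 T7 T2 T1 T3 T4 T8 T5.
T6: 0→8
T9: 8→25
T7: 25→47
T2: 47→73
T1: 73→76
T3: 76→92
T4: 92→107
T8: 107→109
T5: 109→115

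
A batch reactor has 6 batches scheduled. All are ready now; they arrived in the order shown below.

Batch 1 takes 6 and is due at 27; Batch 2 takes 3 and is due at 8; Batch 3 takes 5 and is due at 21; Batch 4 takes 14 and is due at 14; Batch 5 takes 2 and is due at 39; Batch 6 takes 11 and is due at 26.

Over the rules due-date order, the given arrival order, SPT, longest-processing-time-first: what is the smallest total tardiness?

25

EDD (increasing due date): Batch 2 Batch 4 Batch 3 Batch 6 Batch 1 Batch 5.
Batch 2: 0→3, due 8, tardiness 0
Batch 4: 3→17, due 14, tardiness 3
Batch 3: 17→22, due 21, tardiness 1
Batch 6: 22→33, due 26, tardiness 7
Batch 1: 33→39, due 27, tardiness 12
Batch 5: 39→41, due 39, tardiness 2
Sum = 0+3+1+7+12+2 = 25.
FIFO (arrival order): Batch 1 Batch 2 Batch 3 Batch 4 Batch 5 Batch 6.
Batch 1: 0→6, due 27, tardiness 0
Batch 2: 6→9, due 8, tardiness 1
Batch 3: 9→14, due 21, tardiness 0
Batch 4: 14→28, due 14, tardiness 14
Batch 5: 28→30, due 39, tardiness 0
Batch 6: 30→41, due 26, tardiness 15
Sum = 0+1+0+14+0+15 = 30.
SPT (increasing processing time): Batch 5 Batch 2 Batch 3 Batch 1 Batch 6 Batch 4.
Batch 5: 0→2, due 39, tardiness 0
Batch 2: 2→5, due 8, tardiness 0
Batch 3: 5→10, due 21, tardiness 0
Batch 1: 10→16, due 27, tardiness 0
Batch 6: 16→27, due 26, tardiness 1
Batch 4: 27→41, due 14, tardiness 27
Sum = 0+0+0+0+1+27 = 28.
LPT (decreasing processing time): Batch 4 Batch 6 Batch 1 Batch 3 Batch 2 Batch 5.
Batch 4: 0→14, due 14, tardiness 0
Batch 6: 14→25, due 26, tardiness 0
Batch 1: 25→31, due 27, tardiness 4
Batch 3: 31→36, due 21, tardiness 15
Batch 2: 36→39, due 8, tardiness 31
Batch 5: 39→41, due 39, tardiness 2
Sum = 0+0+4+15+31+2 = 52.
EDD 25, FIFO 30, SPT 28, LPT 52 → minimum 25.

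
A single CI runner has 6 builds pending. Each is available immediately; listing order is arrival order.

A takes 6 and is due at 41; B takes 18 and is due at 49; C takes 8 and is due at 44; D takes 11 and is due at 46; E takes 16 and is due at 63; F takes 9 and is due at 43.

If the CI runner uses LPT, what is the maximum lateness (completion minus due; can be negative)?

27

LPT (decreasing processing time): B E D F C A.
B: 0→18, due 49, lateness -31
E: 18→34, due 63, lateness -29
D: 34→45, due 46, lateness -1
F: 45→54, due 43, lateness 11
C: 54→62, due 44, lateness 18
A: 62→68, due 41, lateness 27
Maximum = 27.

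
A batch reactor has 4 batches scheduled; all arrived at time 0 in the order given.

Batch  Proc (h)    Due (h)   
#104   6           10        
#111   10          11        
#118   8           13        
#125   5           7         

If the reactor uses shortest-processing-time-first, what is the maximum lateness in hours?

18

SPT (increasing processing time): #125 #104 #118 #111.
#125: 0→5, due 7, lateness -2
#104: 5→11, due 10, lateness 1
#118: 11→19, due 13, lateness 6
#111: 19→29, due 11, lateness 18
Maximum = 18.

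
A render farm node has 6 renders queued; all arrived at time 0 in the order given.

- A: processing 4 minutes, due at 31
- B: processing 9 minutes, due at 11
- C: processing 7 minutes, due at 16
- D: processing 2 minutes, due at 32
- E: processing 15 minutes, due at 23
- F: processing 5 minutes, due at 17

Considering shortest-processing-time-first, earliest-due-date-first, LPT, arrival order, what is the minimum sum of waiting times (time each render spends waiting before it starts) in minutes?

64

SPT (increasing processing time): D A F C B E.
D: waits 0, runs 0→2
A: waits 2, runs 2→6
F: waits 6, runs 6→11
C: waits 11, runs 11→18
B: waits 18, runs 18→27
E: waits 27, runs 27→42
Sum = 0+2+6+11+18+27 = 64.
EDD (increasing due date): B C F E A D.
B: waits 0, runs 0→9
C: waits 9, runs 9→16
F: waits 16, runs 16→21
E: waits 21, runs 21→36
A: waits 36, runs 36→40
D: waits 40, runs 40→42
Sum = 0+9+16+21+36+40 = 122.
LPT (decreasing processing time): E B C F A D.
E: waits 0, runs 0→15
B: waits 15, runs 15→24
C: waits 24, runs 24→31
F: waits 31, runs 31→36
A: waits 36, runs 36→40
D: waits 40, runs 40→42
Sum = 0+15+24+31+36+40 = 146.
FIFO (arrival order): A B C D E F.
A: waits 0, runs 0→4
B: waits 4, runs 4→13
C: waits 13, runs 13→20
D: waits 20, runs 20→22
E: waits 22, runs 22→37
F: waits 37, runs 37→42
Sum = 0+4+13+20+22+37 = 96.
SPT 64, EDD 122, LPT 146, FIFO 96 → minimum 64.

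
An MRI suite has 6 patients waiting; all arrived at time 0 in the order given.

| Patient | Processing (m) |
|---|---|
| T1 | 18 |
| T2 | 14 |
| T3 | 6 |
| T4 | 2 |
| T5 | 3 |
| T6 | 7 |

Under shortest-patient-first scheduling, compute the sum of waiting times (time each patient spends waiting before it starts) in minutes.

SPT (increasing processing time): T4 T5 T3 T6 T2 T1.
T4: waits 0, runs 0→2
T5: waits 2, runs 2→5
T3: waits 5, runs 5→11
T6: waits 11, runs 11→18
T2: waits 18, runs 18→32
T1: waits 32, runs 32→50
Sum = 0+2+5+11+18+32 = 68.

68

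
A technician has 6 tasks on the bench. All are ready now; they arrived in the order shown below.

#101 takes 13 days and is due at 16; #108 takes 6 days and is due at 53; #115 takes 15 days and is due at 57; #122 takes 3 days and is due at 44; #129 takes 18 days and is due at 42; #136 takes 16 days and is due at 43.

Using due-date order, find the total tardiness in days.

27

EDD (increasing due date): #101 #129 #136 #122 #108 #115.
#101: 0→13, due 16, tardiness 0
#129: 13→31, due 42, tardiness 0
#136: 31→47, due 43, tardiness 4
#122: 47→50, due 44, tardiness 6
#108: 50→56, due 53, tardiness 3
#115: 56→71, due 57, tardiness 14
Sum = 0+0+4+6+3+14 = 27.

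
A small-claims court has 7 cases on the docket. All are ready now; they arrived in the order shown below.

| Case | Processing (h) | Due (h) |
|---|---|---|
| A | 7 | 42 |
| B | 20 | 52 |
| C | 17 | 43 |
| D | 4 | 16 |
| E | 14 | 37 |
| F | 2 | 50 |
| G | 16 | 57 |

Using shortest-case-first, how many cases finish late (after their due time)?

2

SPT (increasing processing time): F D A E G C B.
F: 0→2, due 50, tardiness 0
D: 2→6, due 16, tardiness 0
A: 6→13, due 42, tardiness 0
E: 13→27, due 37, tardiness 0
G: 27→43, due 57, tardiness 0
C: 43→60, due 43, tardiness 17
B: 60→80, due 52, tardiness 28
Late cases: 2.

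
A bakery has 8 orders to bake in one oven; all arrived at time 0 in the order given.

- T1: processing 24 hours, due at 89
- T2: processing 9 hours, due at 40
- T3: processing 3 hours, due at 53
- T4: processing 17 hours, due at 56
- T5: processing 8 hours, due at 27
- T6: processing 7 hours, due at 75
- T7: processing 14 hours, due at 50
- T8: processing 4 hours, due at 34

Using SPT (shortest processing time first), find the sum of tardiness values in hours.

6

SPT (increasing processing time): T3 T8 T6 T5 T2 T7 T4 T1.
T3: 0→3, due 53, tardiness 0
T8: 3→7, due 34, tardiness 0
T6: 7→14, due 75, tardiness 0
T5: 14→22, due 27, tardiness 0
T2: 22→31, due 40, tardiness 0
T7: 31→45, due 50, tardiness 0
T4: 45→62, due 56, tardiness 6
T1: 62→86, due 89, tardiness 0
Sum = 0+0+0+0+0+0+6+0 = 6.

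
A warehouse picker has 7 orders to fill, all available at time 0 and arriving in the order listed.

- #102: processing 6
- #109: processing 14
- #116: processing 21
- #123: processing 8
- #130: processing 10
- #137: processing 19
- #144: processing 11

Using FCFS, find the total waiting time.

253

FIFO (arrival order): #102 #109 #116 #123 #130 #137 #144.
#102: waits 0, runs 0→6
#109: waits 6, runs 6→20
#116: waits 20, runs 20→41
#123: waits 41, runs 41→49
#130: waits 49, runs 49→59
#137: waits 59, runs 59→78
#144: waits 78, runs 78→89
Sum = 0+6+20+41+49+59+78 = 253.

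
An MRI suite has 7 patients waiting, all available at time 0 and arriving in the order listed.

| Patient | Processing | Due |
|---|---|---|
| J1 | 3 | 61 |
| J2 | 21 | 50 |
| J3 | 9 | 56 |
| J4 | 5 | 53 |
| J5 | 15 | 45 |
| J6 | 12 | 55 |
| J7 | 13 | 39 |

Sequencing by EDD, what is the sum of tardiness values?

EDD (increasing due date): J7 J5 J2 J4 J6 J3 J1.
J7: 0→13, due 39, tardiness 0
J5: 13→28, due 45, tardiness 0
J2: 28→49, due 50, tardiness 0
J4: 49→54, due 53, tardiness 1
J6: 54→66, due 55, tardiness 11
J3: 66→75, due 56, tardiness 19
J1: 75→78, due 61, tardiness 17
Sum = 0+0+0+1+11+19+17 = 48.

48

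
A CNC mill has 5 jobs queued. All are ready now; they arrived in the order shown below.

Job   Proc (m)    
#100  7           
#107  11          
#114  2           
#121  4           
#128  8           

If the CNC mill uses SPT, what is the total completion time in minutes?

SPT (increasing processing time): #114 #121 #100 #128 #107.
#114: 0→2
#121: 2→6
#100: 6→13
#128: 13→21
#107: 21→32
Sum = 2+6+13+21+32 = 74.

74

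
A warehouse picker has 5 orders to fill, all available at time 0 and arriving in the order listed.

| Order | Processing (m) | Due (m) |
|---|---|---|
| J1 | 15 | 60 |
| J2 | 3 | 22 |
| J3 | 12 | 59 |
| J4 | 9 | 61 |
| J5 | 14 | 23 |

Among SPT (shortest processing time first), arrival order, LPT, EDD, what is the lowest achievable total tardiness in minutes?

0

SPT (increasing processing time): J2 J4 J3 J5 J1.
J2: 0→3, due 22, tardiness 0
J4: 3→12, due 61, tardiness 0
J3: 12→24, due 59, tardiness 0
J5: 24→38, due 23, tardiness 15
J1: 38→53, due 60, tardiness 0
Sum = 0+0+0+15+0 = 15.
FIFO (arrival order): J1 J2 J3 J4 J5.
J1: 0→15, due 60, tardiness 0
J2: 15→18, due 22, tardiness 0
J3: 18→30, due 59, tardiness 0
J4: 30→39, due 61, tardiness 0
J5: 39→53, due 23, tardiness 30
Sum = 0+0+0+0+30 = 30.
LPT (decreasing processing time): J1 J5 J3 J4 J2.
J1: 0→15, due 60, tardiness 0
J5: 15→29, due 23, tardiness 6
J3: 29→41, due 59, tardiness 0
J4: 41→50, due 61, tardiness 0
J2: 50→53, due 22, tardiness 31
Sum = 0+6+0+0+31 = 37.
EDD (increasing due date): J2 J5 J3 J1 J4.
J2: 0→3, due 22, tardiness 0
J5: 3→17, due 23, tardiness 0
J3: 17→29, due 59, tardiness 0
J1: 29→44, due 60, tardiness 0
J4: 44→53, due 61, tardiness 0
Sum = 0+0+0+0+0 = 0.
SPT 15, FIFO 30, LPT 37, EDD 0 → minimum 0.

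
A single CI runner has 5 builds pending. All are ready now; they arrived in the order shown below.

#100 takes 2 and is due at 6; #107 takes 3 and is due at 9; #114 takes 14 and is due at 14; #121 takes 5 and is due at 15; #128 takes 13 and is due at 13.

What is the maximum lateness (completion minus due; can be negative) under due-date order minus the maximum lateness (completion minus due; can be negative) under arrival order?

EDD (increasing due date): #100 #107 #128 #114 #121.
#100: 0→2, due 6, lateness -4
#107: 2→5, due 9, lateness -4
#128: 5→18, due 13, lateness 5
#114: 18→32, due 14, lateness 18
#121: 32→37, due 15, lateness 22
Maximum = 22.
FIFO (arrival order): #100 #107 #114 #121 #128.
#100: 0→2, due 6, lateness -4
#107: 2→5, due 9, lateness -4
#114: 5→19, due 14, lateness 5
#121: 19→24, due 15, lateness 9
#128: 24→37, due 13, lateness 24
Maximum = 24.
Difference = 22 − 24 = -2.

-2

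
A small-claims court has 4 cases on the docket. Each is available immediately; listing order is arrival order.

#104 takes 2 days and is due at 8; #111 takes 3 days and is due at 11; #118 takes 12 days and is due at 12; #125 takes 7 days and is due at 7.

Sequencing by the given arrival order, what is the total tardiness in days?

22

FIFO (arrival order): #104 #111 #118 #125.
#104: 0→2, due 8, tardiness 0
#111: 2→5, due 11, tardiness 0
#118: 5→17, due 12, tardiness 5
#125: 17→24, due 7, tardiness 17
Sum = 0+0+5+17 = 22.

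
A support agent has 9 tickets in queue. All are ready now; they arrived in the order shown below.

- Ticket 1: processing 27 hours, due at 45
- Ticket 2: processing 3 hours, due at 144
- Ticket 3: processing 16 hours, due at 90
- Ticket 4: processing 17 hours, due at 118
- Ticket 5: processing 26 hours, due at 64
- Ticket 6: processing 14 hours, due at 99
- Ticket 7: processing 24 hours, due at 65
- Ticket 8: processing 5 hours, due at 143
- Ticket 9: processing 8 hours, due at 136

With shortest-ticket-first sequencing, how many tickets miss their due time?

3

SPT (increasing processing time): Ticket 2 Ticket 8 Ticket 9 Ticket 6 Ticket 3 Ticket 4 Ticket 7 Ticket 5 Ticket 1.
Ticket 2: 0→3, due 144, tardiness 0
Ticket 8: 3→8, due 143, tardiness 0
Ticket 9: 8→16, due 136, tardiness 0
Ticket 6: 16→30, due 99, tardiness 0
Ticket 3: 30→46, due 90, tardiness 0
Ticket 4: 46→63, due 118, tardiness 0
Ticket 7: 63→87, due 65, tardiness 22
Ticket 5: 87→113, due 64, tardiness 49
Ticket 1: 113→140, due 45, tardiness 95
Late tickets: 3.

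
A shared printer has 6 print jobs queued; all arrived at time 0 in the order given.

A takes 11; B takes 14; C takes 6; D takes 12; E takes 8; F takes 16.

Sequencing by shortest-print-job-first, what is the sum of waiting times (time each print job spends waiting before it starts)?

133

SPT (increasing processing time): C E A D B F.
C: waits 0, runs 0→6
E: waits 6, runs 6→14
A: waits 14, runs 14→25
D: waits 25, runs 25→37
B: waits 37, runs 37→51
F: waits 51, runs 51→67
Sum = 0+6+14+25+37+51 = 133.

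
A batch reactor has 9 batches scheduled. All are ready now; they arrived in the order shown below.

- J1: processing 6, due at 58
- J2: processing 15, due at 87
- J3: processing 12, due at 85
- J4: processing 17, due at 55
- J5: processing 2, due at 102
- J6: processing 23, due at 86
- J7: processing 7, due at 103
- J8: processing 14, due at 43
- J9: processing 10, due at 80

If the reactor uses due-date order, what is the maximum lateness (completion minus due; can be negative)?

EDD (increasing due date): J8 J4 J1 J9 J3 J6 J2 J5 J7.
J8: 0→14, due 43, lateness -29
J4: 14→31, due 55, lateness -24
J1: 31→37, due 58, lateness -21
J9: 37→47, due 80, lateness -33
J3: 47→59, due 85, lateness -26
J6: 59→82, due 86, lateness -4
J2: 82→97, due 87, lateness 10
J5: 97→99, due 102, lateness -3
J7: 99→106, due 103, lateness 3
Maximum = 10.

10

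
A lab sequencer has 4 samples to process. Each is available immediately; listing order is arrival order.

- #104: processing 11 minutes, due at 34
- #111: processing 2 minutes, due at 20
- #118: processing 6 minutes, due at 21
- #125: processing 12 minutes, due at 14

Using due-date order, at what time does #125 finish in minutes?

EDD (increasing due date): #125 #111 #118 #104.
#125: 0→12

12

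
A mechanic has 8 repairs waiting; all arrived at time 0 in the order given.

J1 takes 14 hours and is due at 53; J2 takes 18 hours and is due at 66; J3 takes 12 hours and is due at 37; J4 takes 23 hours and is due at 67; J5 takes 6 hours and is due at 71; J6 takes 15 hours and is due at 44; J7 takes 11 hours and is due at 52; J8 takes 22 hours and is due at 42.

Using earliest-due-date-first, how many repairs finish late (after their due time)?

EDD (increasing due date): J3 J8 J6 J7 J1 J2 J4 J5.
J3: 0→12, due 37, tardiness 0
J8: 12→34, due 42, tardiness 0
J6: 34→49, due 44, tardiness 5
J7: 49→60, due 52, tardiness 8
J1: 60→74, due 53, tardiness 21
J2: 74→92, due 66, tardiness 26
J4: 92→115, due 67, tardiness 48
J5: 115→121, due 71, tardiness 50
Late repairs: 6.

6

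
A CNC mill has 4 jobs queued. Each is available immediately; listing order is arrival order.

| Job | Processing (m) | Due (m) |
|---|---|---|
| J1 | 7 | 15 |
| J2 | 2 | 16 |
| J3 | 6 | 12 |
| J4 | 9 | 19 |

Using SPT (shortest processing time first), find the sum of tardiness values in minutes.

SPT (increasing processing time): J2 J3 J1 J4.
J2: 0→2, due 16, tardiness 0
J3: 2→8, due 12, tardiness 0
J1: 8→15, due 15, tardiness 0
J4: 15→24, due 19, tardiness 5
Sum = 0+0+0+5 = 5.

5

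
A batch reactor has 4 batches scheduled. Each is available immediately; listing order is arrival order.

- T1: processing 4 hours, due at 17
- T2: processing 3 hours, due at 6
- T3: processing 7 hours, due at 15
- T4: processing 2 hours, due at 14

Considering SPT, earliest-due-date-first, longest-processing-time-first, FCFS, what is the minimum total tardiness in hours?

0

SPT (increasing processing time): T4 T2 T1 T3.
T4: 0→2, due 14, tardiness 0
T2: 2→5, due 6, tardiness 0
T1: 5→9, due 17, tardiness 0
T3: 9→16, due 15, tardiness 1
Sum = 0+0+0+1 = 1.
EDD (increasing due date): T2 T4 T3 T1.
T2: 0→3, due 6, tardiness 0
T4: 3→5, due 14, tardiness 0
T3: 5→12, due 15, tardiness 0
T1: 12→16, due 17, tardiness 0
Sum = 0+0+0+0 = 0.
LPT (decreasing processing time): T3 T1 T2 T4.
T3: 0→7, due 15, tardiness 0
T1: 7→11, due 17, tardiness 0
T2: 11→14, due 6, tardiness 8
T4: 14→16, due 14, tardiness 2
Sum = 0+0+8+2 = 10.
FIFO (arrival order): T1 T2 T3 T4.
T1: 0→4, due 17, tardiness 0
T2: 4→7, due 6, tardiness 1
T3: 7→14, due 15, tardiness 0
T4: 14→16, due 14, tardiness 2
Sum = 0+1+0+2 = 3.
SPT 1, EDD 0, LPT 10, FIFO 3 → minimum 0.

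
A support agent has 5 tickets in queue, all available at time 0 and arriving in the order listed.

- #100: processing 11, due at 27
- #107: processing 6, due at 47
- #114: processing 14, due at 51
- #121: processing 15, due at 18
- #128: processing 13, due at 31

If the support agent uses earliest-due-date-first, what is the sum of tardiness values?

EDD (increasing due date): #121 #100 #128 #107 #114.
#121: 0→15, due 18, tardiness 0
#100: 15→26, due 27, tardiness 0
#128: 26→39, due 31, tardiness 8
#107: 39→45, due 47, tardiness 0
#114: 45→59, due 51, tardiness 8
Sum = 0+0+8+0+8 = 16.

16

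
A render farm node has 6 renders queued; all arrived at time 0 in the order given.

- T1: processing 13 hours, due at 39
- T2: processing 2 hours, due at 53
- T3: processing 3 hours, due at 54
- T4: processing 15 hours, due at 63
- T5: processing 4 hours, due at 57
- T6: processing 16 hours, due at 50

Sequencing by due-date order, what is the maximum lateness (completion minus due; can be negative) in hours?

-10

EDD (increasing due date): T1 T6 T2 T3 T5 T4.
T1: 0→13, due 39, lateness -26
T6: 13→29, due 50, lateness -21
T2: 29→31, due 53, lateness -22
T3: 31→34, due 54, lateness -20
T5: 34→38, due 57, lateness -19
T4: 38→53, due 63, lateness -10
Maximum = -10.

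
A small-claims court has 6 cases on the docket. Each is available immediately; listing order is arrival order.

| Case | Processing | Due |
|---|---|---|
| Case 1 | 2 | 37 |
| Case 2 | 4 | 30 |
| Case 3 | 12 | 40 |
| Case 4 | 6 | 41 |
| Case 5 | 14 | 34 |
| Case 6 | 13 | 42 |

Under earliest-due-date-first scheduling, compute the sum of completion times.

EDD (increasing due date): Case 2 Case 5 Case 1 Case 3 Case 4 Case 6.
Case 2: 0→4
Case 5: 4→18
Case 1: 18→20
Case 3: 20→32
Case 4: 32→38
Case 6: 38→51
Sum = 4+18+20+32+38+51 = 163.

163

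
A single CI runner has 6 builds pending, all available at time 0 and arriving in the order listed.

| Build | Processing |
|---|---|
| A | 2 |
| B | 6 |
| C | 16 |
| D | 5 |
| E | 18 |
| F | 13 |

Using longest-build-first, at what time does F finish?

47

LPT (decreasing processing time): E C F B D A.
E: 0→18
C: 18→34
F: 34→47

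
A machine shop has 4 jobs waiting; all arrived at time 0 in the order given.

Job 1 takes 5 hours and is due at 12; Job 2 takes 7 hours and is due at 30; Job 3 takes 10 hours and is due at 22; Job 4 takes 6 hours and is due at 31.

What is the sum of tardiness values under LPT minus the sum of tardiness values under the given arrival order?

LPT (decreasing processing time): Job 3 Job 2 Job 4 Job 1.
Job 3: 0→10, due 22, tardiness 0
Job 2: 10→17, due 30, tardiness 0
Job 4: 17→23, due 31, tardiness 0
Job 1: 23→28, due 12, tardiness 16
Sum = 0+0+0+16 = 16.
FIFO (arrival order): Job 1 Job 2 Job 3 Job 4.
Job 1: 0→5, due 12, tardiness 0
Job 2: 5→12, due 30, tardiness 0
Job 3: 12→22, due 22, tardiness 0
Job 4: 22→28, due 31, tardiness 0
Sum = 0+0+0+0 = 0.
Difference = 16 − 0 = 16.

16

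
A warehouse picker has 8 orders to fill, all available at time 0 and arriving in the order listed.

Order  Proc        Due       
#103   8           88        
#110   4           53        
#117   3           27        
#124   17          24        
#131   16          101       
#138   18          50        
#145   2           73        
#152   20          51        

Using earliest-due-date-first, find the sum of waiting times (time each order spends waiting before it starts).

EDD (increasing due date): #124 #117 #138 #152 #110 #145 #103 #131.
#124: waits 0, runs 0→17
#117: waits 17, runs 17→20
#138: waits 20, runs 20→38
#152: waits 38, runs 38→58
#110: waits 58, runs 58→62
#145: waits 62, runs 62→64
#103: waits 64, runs 64→72
#131: waits 72, runs 72→88
Sum = 0+17+20+38+58+62+64+72 = 331.

331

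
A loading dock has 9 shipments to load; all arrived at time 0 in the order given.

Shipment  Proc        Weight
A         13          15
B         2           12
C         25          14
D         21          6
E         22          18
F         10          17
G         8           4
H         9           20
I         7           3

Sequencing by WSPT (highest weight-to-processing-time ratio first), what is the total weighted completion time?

WSPT (decreasing weight/processing-time ratio): B H F A E C G I D.
B: finishes 2, weight 12, w·C = 24
H: finishes 11, weight 20, w·C = 220
F: finishes 21, weight 17, w·C = 357
A: finishes 34, weight 15, w·C = 510
E: finishes 56, weight 18, w·C = 1008
C: finishes 81, weight 14, w·C = 1134
G: finishes 89, weight 4, w·C = 356
I: finishes 96, weight 3, w·C = 288
D: finishes 117, weight 6, w·C = 702
Sum = 24+220+357+510+1008+1134+356+288+702 = 4599.

4599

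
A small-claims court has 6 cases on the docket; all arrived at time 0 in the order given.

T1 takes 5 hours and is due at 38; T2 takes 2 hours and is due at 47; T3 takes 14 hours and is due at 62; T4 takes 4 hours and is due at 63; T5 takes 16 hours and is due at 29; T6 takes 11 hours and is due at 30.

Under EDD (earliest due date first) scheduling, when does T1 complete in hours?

EDD (increasing due date): T5 T6 T1 T2 T3 T4.
T5: 0→16
T6: 16→27
T1: 27→32

32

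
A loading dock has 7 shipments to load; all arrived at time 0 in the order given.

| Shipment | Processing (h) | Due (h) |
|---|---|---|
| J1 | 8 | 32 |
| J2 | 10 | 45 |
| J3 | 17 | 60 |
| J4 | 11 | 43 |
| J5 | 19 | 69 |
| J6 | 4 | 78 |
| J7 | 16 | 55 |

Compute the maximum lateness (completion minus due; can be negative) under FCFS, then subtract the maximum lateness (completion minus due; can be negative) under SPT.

FIFO (arrival order): J1 J2 J3 J4 J5 J6 J7.
J1: 0→8, due 32, lateness -24
J2: 8→18, due 45, lateness -27
J3: 18→35, due 60, lateness -25
J4: 35→46, due 43, lateness 3
J5: 46→65, due 69, lateness -4
J6: 65→69, due 78, lateness -9
J7: 69→85, due 55, lateness 30
Maximum = 30.
SPT (increasing processing time): J6 J1 J2 J4 J7 J3 J5.
J6: 0→4, due 78, lateness -74
J1: 4→12, due 32, lateness -20
J2: 12→22, due 45, lateness -23
J4: 22→33, due 43, lateness -10
J7: 33→49, due 55, lateness -6
J3: 49→66, due 60, lateness 6
J5: 66→85, due 69, lateness 16
Maximum = 16.
Difference = 30 − 16 = 14.

14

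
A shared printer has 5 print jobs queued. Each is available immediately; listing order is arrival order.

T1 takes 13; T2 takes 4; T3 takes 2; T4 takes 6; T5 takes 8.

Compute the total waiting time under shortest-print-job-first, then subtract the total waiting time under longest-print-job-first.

-52

SPT (increasing processing time): T3 T2 T4 T5 T1.
T3: waits 0, runs 0→2
T2: waits 2, runs 2→6
T4: waits 6, runs 6→12
T5: waits 12, runs 12→20
T1: waits 20, runs 20→33
Sum = 0+2+6+12+20 = 40.
LPT (decreasing processing time): T1 T5 T4 T2 T3.
T1: waits 0, runs 0→13
T5: waits 13, runs 13→21
T4: waits 21, runs 21→27
T2: waits 27, runs 27→31
T3: waits 31, runs 31→33
Sum = 0+13+21+27+31 = 92.
Difference = 40 − 92 = -52.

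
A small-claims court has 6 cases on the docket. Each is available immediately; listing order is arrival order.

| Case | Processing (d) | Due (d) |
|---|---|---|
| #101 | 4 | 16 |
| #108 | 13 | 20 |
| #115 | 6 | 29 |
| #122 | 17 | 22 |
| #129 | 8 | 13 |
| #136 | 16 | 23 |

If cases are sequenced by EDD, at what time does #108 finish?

EDD (increasing due date): #129 #101 #108 #122 #136 #115.
#129: 0→8
#101: 8→12
#108: 12→25

25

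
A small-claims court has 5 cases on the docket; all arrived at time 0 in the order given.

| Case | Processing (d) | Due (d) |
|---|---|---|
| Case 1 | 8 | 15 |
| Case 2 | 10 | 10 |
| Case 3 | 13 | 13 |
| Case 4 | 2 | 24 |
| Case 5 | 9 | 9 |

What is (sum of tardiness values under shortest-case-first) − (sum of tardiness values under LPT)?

-21

SPT (increasing processing time): Case 4 Case 1 Case 5 Case 2 Case 3.
Case 4: 0→2, due 24, tardiness 0
Case 1: 2→10, due 15, tardiness 0
Case 5: 10→19, due 9, tardiness 10
Case 2: 19→29, due 10, tardiness 19
Case 3: 29→42, due 13, tardiness 29
Sum = 0+0+10+19+29 = 58.
LPT (decreasing processing time): Case 3 Case 2 Case 5 Case 1 Case 4.
Case 3: 0→13, due 13, tardiness 0
Case 2: 13→23, due 10, tardiness 13
Case 5: 23→32, due 9, tardiness 23
Case 1: 32→40, due 15, tardiness 25
Case 4: 40→42, due 24, tardiness 18
Sum = 0+13+23+25+18 = 79.
Difference = 58 − 79 = -21.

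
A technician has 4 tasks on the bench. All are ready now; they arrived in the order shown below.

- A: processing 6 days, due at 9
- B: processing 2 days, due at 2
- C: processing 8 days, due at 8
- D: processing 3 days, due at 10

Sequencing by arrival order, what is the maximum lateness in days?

FIFO (arrival order): A B C D.
A: 0→6, due 9, lateness -3
B: 6→8, due 2, lateness 6
C: 8→16, due 8, lateness 8
D: 16→19, due 10, lateness 9
Maximum = 9.

9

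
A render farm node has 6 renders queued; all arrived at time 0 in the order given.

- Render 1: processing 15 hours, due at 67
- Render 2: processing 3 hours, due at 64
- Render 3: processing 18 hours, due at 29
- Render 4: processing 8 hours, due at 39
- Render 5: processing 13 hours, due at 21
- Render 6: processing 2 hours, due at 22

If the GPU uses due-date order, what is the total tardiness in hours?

6

EDD (increasing due date): Render 5 Render 6 Render 3 Render 4 Render 2 Render 1.
Render 5: 0→13, due 21, tardiness 0
Render 6: 13→15, due 22, tardiness 0
Render 3: 15→33, due 29, tardiness 4
Render 4: 33→41, due 39, tardiness 2
Render 2: 41→44, due 64, tardiness 0
Render 1: 44→59, due 67, tardiness 0
Sum = 0+0+4+2+0+0 = 6.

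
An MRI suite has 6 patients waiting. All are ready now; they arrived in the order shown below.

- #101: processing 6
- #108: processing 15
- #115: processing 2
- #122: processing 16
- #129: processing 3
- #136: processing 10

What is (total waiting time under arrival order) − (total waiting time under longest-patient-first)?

-54

FIFO (arrival order): #101 #108 #115 #122 #129 #136.
#101: waits 0, runs 0→6
#108: waits 6, runs 6→21
#115: waits 21, runs 21→23
#122: waits 23, runs 23→39
#129: waits 39, runs 39→42
#136: waits 42, runs 42→52
Sum = 0+6+21+23+39+42 = 131.
LPT (decreasing processing time): #122 #108 #136 #101 #129 #115.
#122: waits 0, runs 0→16
#108: waits 16, runs 16→31
#136: waits 31, runs 31→41
#101: waits 41, runs 41→47
#129: waits 47, runs 47→50
#115: waits 50, runs 50→52
Sum = 0+16+31+41+47+50 = 185.
Difference = 131 − 185 = -54.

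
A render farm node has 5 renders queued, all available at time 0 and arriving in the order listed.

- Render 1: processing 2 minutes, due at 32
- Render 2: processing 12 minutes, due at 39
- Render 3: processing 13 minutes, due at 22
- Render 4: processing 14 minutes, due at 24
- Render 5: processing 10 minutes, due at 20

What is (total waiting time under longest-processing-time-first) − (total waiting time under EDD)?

LPT (decreasing processing time): Render 4 Render 3 Render 2 Render 5 Render 1.
Render 4: waits 0, runs 0→14
Render 3: waits 14, runs 14→27
Render 2: waits 27, runs 27→39
Render 5: waits 39, runs 39→49
Render 1: waits 49, runs 49→51
Sum = 0+14+27+39+49 = 129.
EDD (increasing due date): Render 5 Render 3 Render 4 Render 1 Render 2.
Render 5: waits 0, runs 0→10
Render 3: waits 10, runs 10→23
Render 4: waits 23, runs 23→37
Render 1: waits 37, runs 37→39
Render 2: waits 39, runs 39→51
Sum = 0+10+23+37+39 = 109.
Difference = 129 − 109 = 20.

20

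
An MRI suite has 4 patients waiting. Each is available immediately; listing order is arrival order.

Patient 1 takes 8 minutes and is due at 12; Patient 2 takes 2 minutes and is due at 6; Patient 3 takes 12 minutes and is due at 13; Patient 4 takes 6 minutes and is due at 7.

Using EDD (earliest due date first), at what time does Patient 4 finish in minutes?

EDD (increasing due date): Patient 2 Patient 4 Patient 1 Patient 3.
Patient 2: 0→2
Patient 4: 2→8

8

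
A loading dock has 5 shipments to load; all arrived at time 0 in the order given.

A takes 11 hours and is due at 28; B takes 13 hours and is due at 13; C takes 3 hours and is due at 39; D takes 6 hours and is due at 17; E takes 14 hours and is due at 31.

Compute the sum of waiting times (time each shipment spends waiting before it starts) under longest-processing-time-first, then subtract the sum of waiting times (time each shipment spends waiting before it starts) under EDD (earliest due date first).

LPT (decreasing processing time): E B A D C.
E: waits 0, runs 0→14
B: waits 14, runs 14→27
A: waits 27, runs 27→38
D: waits 38, runs 38→44
C: waits 44, runs 44→47
Sum = 0+14+27+38+44 = 123.
EDD (increasing due date): B D A E C.
B: waits 0, runs 0→13
D: waits 13, runs 13→19
A: waits 19, runs 19→30
E: waits 30, runs 30→44
C: waits 44, runs 44→47
Sum = 0+13+19+30+44 = 106.
Difference = 123 − 106 = 17.

17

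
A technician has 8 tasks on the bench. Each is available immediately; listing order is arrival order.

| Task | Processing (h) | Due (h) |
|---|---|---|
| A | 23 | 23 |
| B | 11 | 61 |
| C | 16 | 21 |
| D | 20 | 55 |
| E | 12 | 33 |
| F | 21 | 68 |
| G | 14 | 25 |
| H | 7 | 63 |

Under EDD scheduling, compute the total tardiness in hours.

EDD (increasing due date): C A G E D B H F.
C: 0→16, due 21, tardiness 0
A: 16→39, due 23, tardiness 16
G: 39→53, due 25, tardiness 28
E: 53→65, due 33, tardiness 32
D: 65→85, due 55, tardiness 30
B: 85→96, due 61, tardiness 35
H: 96→103, due 63, tardiness 40
F: 103→124, due 68, tardiness 56
Sum = 0+16+28+32+30+35+40+56 = 237.

237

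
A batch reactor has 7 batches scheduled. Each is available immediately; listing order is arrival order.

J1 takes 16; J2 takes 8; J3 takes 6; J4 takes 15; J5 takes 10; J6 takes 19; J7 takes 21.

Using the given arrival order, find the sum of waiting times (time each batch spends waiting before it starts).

244

FIFO (arrival order): J1 J2 J3 J4 J5 J6 J7.
J1: waits 0, runs 0→16
J2: waits 16, runs 16→24
J3: waits 24, runs 24→30
J4: waits 30, runs 30→45
J5: waits 45, runs 45→55
J6: waits 55, runs 55→74
J7: waits 74, runs 74→95
Sum = 0+16+24+30+45+55+74 = 244.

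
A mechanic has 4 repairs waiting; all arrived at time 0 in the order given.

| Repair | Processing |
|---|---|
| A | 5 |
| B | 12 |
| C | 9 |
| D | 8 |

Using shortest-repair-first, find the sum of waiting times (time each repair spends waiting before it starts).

40

SPT (increasing processing time): A D C B.
A: waits 0, runs 0→5
D: waits 5, runs 5→13
C: waits 13, runs 13→22
B: waits 22, runs 22→34
Sum = 0+5+13+22 = 40.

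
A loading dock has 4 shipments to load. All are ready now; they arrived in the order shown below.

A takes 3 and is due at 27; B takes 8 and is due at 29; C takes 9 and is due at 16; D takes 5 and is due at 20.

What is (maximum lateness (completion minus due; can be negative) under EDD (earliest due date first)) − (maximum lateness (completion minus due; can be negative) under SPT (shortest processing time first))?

EDD (increasing due date): C D A B.
C: 0→9, due 16, lateness -7
D: 9→14, due 20, lateness -6
A: 14→17, due 27, lateness -10
B: 17→25, due 29, lateness -4
Maximum = -4.
SPT (increasing processing time): A D B C.
A: 0→3, due 27, lateness -24
D: 3→8, due 20, lateness -12
B: 8→16, due 29, lateness -13
C: 16→25, due 16, lateness 9
Maximum = 9.
Difference = -4 − 9 = -13.

-13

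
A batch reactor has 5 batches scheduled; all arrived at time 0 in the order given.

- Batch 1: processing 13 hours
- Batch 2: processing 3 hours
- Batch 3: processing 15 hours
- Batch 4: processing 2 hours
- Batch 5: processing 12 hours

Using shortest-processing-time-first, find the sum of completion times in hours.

SPT (increasing processing time): Batch 4 Batch 2 Batch 5 Batch 1 Batch 3.
Batch 4: 0→2
Batch 2: 2→5
Batch 5: 5→17
Batch 1: 17→30
Batch 3: 30→45
Sum = 2+5+17+30+45 = 99.

99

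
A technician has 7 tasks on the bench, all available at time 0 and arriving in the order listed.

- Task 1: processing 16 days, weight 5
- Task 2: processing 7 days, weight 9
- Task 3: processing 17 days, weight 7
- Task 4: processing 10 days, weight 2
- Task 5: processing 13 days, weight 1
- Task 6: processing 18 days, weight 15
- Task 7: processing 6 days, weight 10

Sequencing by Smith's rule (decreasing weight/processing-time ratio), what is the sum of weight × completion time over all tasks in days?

WSPT (decreasing weight/processing-time ratio): Task 7 Task 2 Task 6 Task 3 Task 1 Task 4 Task 5.
Task 7: finishes 6, weight 10, w·C = 60
Task 2: finishes 13, weight 9, w·C = 117
Task 6: finishes 31, weight 15, w·C = 465
Task 3: finishes 48, weight 7, w·C = 336
Task 1: finishes 64, weight 5, w·C = 320
Task 4: finishes 74, weight 2, w·C = 148
Task 5: finishes 87, weight 1, w·C = 87
Sum = 60+117+465+336+320+148+87 = 1533.

1533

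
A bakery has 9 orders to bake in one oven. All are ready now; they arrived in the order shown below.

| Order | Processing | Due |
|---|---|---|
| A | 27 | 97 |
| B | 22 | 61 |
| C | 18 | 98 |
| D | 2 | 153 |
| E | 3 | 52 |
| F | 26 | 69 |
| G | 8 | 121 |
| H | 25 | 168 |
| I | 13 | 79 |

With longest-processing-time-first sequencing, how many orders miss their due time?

5

LPT (decreasing processing time): A F H B C I G E D.
A: 0→27, due 97, tardiness 0
F: 27→53, due 69, tardiness 0
H: 53→78, due 168, tardiness 0
B: 78→100, due 61, tardiness 39
C: 100→118, due 98, tardiness 20
I: 118→131, due 79, tardiness 52
G: 131→139, due 121, tardiness 18
E: 139→142, due 52, tardiness 90
D: 142→144, due 153, tardiness 0
Late orders: 5.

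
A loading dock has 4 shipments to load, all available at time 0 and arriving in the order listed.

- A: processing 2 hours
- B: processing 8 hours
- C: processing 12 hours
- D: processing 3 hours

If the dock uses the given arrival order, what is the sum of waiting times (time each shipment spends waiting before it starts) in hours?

FIFO (arrival order): A B C D.
A: waits 0, runs 0→2
B: waits 2, runs 2→10
C: waits 10, runs 10→22
D: waits 22, runs 22→25
Sum = 0+2+10+22 = 34.

34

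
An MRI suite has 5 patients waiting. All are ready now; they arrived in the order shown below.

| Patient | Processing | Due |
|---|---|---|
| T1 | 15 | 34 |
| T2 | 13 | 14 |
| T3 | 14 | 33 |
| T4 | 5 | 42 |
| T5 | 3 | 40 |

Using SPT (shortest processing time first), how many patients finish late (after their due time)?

SPT (increasing processing time): T5 T4 T2 T3 T1.
T5: 0→3, due 40, tardiness 0
T4: 3→8, due 42, tardiness 0
T2: 8→21, due 14, tardiness 7
T3: 21→35, due 33, tardiness 2
T1: 35→50, due 34, tardiness 16
Late patients: 3.

3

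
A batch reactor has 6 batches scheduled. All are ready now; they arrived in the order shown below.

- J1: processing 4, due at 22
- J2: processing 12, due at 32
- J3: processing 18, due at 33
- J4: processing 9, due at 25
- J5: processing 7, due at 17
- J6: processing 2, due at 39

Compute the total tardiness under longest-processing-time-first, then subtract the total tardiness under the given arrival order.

LPT (decreasing processing time): J3 J2 J4 J5 J1 J6.
J3: 0→18, due 33, tardiness 0
J2: 18→30, due 32, tardiness 0
J4: 30→39, due 25, tardiness 14
J5: 39→46, due 17, tardiness 29
J1: 46→50, due 22, tardiness 28
J6: 50→52, due 39, tardiness 13
Sum = 0+0+14+29+28+13 = 84.
FIFO (arrival order): J1 J2 J3 J4 J5 J6.
J1: 0→4, due 22, tardiness 0
J2: 4→16, due 32, tardiness 0
J3: 16→34, due 33, tardiness 1
J4: 34→43, due 25, tardiness 18
J5: 43→50, due 17, tardiness 33
J6: 50→52, due 39, tardiness 13
Sum = 0+0+1+18+33+13 = 65.
Difference = 84 − 65 = 19.

19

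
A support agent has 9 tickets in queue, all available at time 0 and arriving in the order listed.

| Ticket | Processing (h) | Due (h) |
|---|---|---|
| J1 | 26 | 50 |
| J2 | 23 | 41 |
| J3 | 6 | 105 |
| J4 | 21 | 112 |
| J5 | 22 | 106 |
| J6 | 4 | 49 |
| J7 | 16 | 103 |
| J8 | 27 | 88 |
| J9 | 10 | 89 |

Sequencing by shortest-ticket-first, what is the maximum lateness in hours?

SPT (increasing processing time): J6 J3 J9 J7 J4 J5 J2 J1 J8.
J6: 0→4, due 49, lateness -45
J3: 4→10, due 105, lateness -95
J9: 10→20, due 89, lateness -69
J7: 20→36, due 103, lateness -67
J4: 36→57, due 112, lateness -55
J5: 57→79, due 106, lateness -27
J2: 79→102, due 41, lateness 61
J1: 102→128, due 50, lateness 78
J8: 128→155, due 88, lateness 67
Maximum = 78.

78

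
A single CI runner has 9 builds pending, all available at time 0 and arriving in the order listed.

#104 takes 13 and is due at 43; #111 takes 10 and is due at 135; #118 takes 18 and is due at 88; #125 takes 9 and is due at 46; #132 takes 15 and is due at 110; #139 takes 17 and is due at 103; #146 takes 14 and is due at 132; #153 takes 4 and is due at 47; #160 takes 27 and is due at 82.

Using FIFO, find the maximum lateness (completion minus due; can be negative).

FIFO (arrival order): #104 #111 #118 #125 #132 #139 #146 #153 #160.
#104: 0→13, due 43, lateness -30
#111: 13→23, due 135, lateness -112
#118: 23→41, due 88, lateness -47
#125: 41→50, due 46, lateness 4
#132: 50→65, due 110, lateness -45
#139: 65→82, due 103, lateness -21
#146: 82→96, due 132, lateness -36
#153: 96→100, due 47, lateness 53
#160: 100→127, due 82, lateness 45
Maximum = 53.

53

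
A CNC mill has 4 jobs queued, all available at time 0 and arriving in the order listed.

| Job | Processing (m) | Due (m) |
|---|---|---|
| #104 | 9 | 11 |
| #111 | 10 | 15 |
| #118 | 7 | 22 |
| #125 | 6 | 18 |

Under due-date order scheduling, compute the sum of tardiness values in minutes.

EDD (increasing due date): #104 #111 #125 #118.
#104: 0→9, due 11, tardiness 0
#111: 9→19, due 15, tardiness 4
#125: 19→25, due 18, tardiness 7
#118: 25→32, due 22, tardiness 10
Sum = 0+4+7+10 = 21.

21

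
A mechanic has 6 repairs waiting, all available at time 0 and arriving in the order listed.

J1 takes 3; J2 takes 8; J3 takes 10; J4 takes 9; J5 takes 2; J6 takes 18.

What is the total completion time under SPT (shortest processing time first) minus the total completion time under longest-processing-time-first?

-102

SPT (increasing processing time): J5 J1 J2 J4 J3 J6.
J5: 0→2
J1: 2→5
J2: 5→13
J4: 13→22
J3: 22→32
J6: 32→50
Sum = 2+5+13+22+32+50 = 124.
LPT (decreasing processing time): J6 J3 J4 J2 J1 J5.
J6: 0→18
J3: 18→28
J4: 28→37
J2: 37→45
J1: 45→48
J5: 48→50
Sum = 18+28+37+45+48+50 = 226.
Difference = 124 − 226 = -102.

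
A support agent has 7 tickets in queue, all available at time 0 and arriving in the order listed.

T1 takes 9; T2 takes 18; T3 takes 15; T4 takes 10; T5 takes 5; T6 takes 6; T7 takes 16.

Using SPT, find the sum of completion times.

SPT (increasing processing time): T5 T6 T1 T4 T3 T7 T2.
T5: 0→5
T6: 5→11
T1: 11→20
T4: 20→30
T3: 30→45
T7: 45→61
T2: 61→79
Sum = 5+11+20+30+45+61+79 = 251.

251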